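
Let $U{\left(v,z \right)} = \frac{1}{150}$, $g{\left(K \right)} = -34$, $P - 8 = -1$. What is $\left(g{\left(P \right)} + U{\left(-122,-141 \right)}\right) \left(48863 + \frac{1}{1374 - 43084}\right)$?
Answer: $- \frac{10392148142171}{6256500} \approx -1.661 \cdot 10^{6}$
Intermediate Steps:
$P = 7$ ($P = 8 - 1 = 7$)
$U{\left(v,z \right)} = \frac{1}{150}$
$\left(g{\left(P \right)} + U{\left(-122,-141 \right)}\right) \left(48863 + \frac{1}{1374 - 43084}\right) = \left(-34 + \frac{1}{150}\right) \left(48863 + \frac{1}{1374 - 43084}\right) = - \frac{5099 \left(48863 + \frac{1}{-41710}\right)}{150} = - \frac{5099 \left(48863 - \frac{1}{41710}\right)}{150} = \left(- \frac{5099}{150}\right) \frac{2038075729}{41710} = - \frac{10392148142171}{6256500}$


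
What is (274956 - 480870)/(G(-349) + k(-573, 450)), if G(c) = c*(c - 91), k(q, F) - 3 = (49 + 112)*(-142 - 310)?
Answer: -205914/80791 ≈ -2.5487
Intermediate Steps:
k(q, F) = -72769 (k(q, F) = 3 + (49 + 112)*(-142 - 310) = 3 + 161*(-452) = 3 - 72772 = -72769)
G(c) = c*(-91 + c)
(274956 - 480870)/(G(-349) + k(-573, 450)) = (274956 - 480870)/(-349*(-91 - 349) - 72769) = -205914/(-349*(-440) - 72769) = -205914/(153560 - 72769) = -205914/80791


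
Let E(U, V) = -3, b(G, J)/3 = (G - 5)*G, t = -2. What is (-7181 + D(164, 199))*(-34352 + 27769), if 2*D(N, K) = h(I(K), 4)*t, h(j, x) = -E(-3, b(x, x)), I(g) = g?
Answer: 47292272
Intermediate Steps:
b(G, J) = 3*G*(-5 + G) (b(G, J) = 3*((G - 5)*G) = 3*((-5 + G)*G) = 3*(G*(-5 + G)) = 3*G*(-5 + G))
h(j, x) = 3 (h(j, x) = -1*(-3) = 3)
D(N, K) = -3 (D(N, K) = (3*(-2))/2 = (1/2)*(-6) = -3)
(-7181 + D(164, 199))*(-34352 + 27769) = (-7181 - 3)*(-34352 + 27769) = -7184*(-6583) = 47292272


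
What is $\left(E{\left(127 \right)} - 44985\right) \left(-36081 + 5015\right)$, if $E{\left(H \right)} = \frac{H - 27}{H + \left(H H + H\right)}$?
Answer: $\frac{22895305089230}{16383} \approx 1.3975 \cdot 10^{9}$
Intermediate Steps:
$E{\left(H \right)} = \frac{-27 + H}{H^{2} + 2 H}$ ($E{\left(H \right)} = \frac{-27 + H}{H + \left(H^{2} + H\right)} = \frac{-27 + H}{H + \left(H + H^{2}\right)} = \frac{-27 + H}{H^{2} + 2 H}$)
$\left(E{\left(127 \right)} - 44985\right) \left(-36081 + 5015\right) = \left(\frac{-27 + 127}{127 \left(2 + 127\right)} - 44985\right) \left(-36081 + 5015\right) = \left(\frac{1}{127} \cdot \frac{1}{129} \cdot 100 - 44985\right) \left(-31066\right) = \left(\frac{100}{16383} - 44985\right) \left(-31066\right) = \left(- \frac{736989155}{16383}\right) \left(-31066\right) = \frac{22895305089230}{16383}$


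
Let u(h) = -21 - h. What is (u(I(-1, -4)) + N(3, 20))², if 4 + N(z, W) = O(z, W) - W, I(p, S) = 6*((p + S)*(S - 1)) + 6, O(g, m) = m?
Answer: 32761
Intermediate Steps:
I(p, S) = 6 + 6*(-1 + S)*(S + p) (I(p, S) = 6*((S + p)*(-1 + S)) + 6 = 6*((-1 + S)*(S + p)) + 6 = 6*(-1 + S)*(S + p) + 6 = 6 + 6*(-1 + S)*(S + p))
N(z, W) = -4 (N(z, W) = -4 + (W - W) = -4 + 0 = -4)
(u(I(-1, -4)) + N(3, 20))² = ((-21 - (6 - 6*(-4) - 6*(-1) + 6*(-4)² + 6*(-4)*(-1))) - 4)² = ((-21 - (6 + 24 + 6 + 6*16 + 24)) - 4)² = ((-21 - (6 + 24 + 6 + 96 + 24)) - 4)² = ((-21 - 1*156) - 4)² = ((-21 - 156) - 4)² = (-177 - 4)² = (-181)² = 32761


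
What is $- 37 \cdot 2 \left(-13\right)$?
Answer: $962$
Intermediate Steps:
$- 37 \cdot 2 \left(-13\right) = \left(-37\right) \left(-26\right) = 962$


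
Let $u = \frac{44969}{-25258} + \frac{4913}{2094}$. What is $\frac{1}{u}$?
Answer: $\frac{13222563}{7481867} \approx 1.7673$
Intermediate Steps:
$u = \frac{7481867}{13222563}$ ($u = 44969 \left(- \frac{1}{25258}\right) + 4913 \cdot \frac{1}{2094} = - \frac{44969}{25258} + \frac{4913}{2094} = \frac{7481867}{13222563} \approx 0.56584$)
$\frac{1}{u} = \frac{1}{\frac{7481867}{13222563}} = \frac{13222563}{7481867}$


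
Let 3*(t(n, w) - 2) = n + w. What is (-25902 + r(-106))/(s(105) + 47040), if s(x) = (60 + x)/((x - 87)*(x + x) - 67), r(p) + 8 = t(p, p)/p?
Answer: -15296026531/27770889915 ≈ -0.55079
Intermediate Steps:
t(n, w) = 2 + n/3 + w/3 (t(n, w) = 2 + (n + w)/3 = 2 + (n/3 + w/3) = 2 + n/3 + w/3)
r(p) = -8 + (2 + 2*p/3)/p (r(p) = -8 + (2 + p/3 + p/3)/p = -8 + (2 + 2*p/3)/p)
s(x) = (60 + x)/(-67 + 2*x*(-87 + x)) (s(x) = (60 + x)/((-87 + x)*(2*x) - 67) = (60 + x)/(2*x*(-87 + x) - 67) = (60 + x)/(-67 + 2*x*(-87 + x)))
(-25902 + r(-106))/(s(105) + 47040) = (-25902 + (-22/3 + 2/(-106)))/((60 + 105)/(-67 - 174*105 + 2*105²) + 47040) = (-25902 + (-22/3 + 2*(-1/106)))/(165/(-67 - 18270 + 2*11025) + 47040) = (-25902 + (-22/3 - 1/53))/(165/(-67 - 18270 + 22050) + 47040) = (-25902 - 1169/159)/(165/3713 + 47040) = -4119587/(159*((1/3713)*165 + 47040)) = -4119587/(159*(165/3713 + 47040)) = -4119587/(159*174659685/3713) = -4119587/159*3713/174659685 = -15296026531/27770889915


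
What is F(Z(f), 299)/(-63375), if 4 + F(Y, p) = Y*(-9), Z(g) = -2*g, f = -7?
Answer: 2/975 ≈ 0.0020513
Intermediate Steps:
F(Y, p) = -4 - 9*Y (F(Y, p) = -4 + Y*(-9) = -4 - 9*Y)
F(Z(f), 299)/(-63375) = (-4 - (-18)*(-7))/(-63375) = (-4 - 9*14)*(-1/63375) = (-4 - 126)*(-1/63375) = -130*(-1/63375) = 2/975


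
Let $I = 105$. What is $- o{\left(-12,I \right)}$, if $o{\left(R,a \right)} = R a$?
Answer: $1260$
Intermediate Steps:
$- o{\left(-12,I \right)} = - \left(-12\right) 105 = \left(-1\right) \left(-1260\right) = 1260$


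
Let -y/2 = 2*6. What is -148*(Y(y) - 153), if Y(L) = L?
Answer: 26196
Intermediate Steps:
y = -24 (y = -4*6 = -2*12 = -24)
-148*(Y(y) - 153) = -148*(-24 - 153) = -148*(-177) = 26196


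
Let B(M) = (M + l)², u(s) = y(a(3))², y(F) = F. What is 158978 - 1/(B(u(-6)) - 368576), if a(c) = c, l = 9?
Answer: 58543966457/368252 ≈ 1.5898e+5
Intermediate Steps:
u(s) = 9 (u(s) = 3² = 9)
B(M) = (9 + M)² (B(M) = (M + 9)² = (9 + M)²)
158978 - 1/(B(u(-6)) - 368576) = 158978 - 1/((9 + 9)² - 368576) = 158978 - 1/(18² - 368576) = 158978 - 1/(324 - 368576) = 158978 - 1/(-368252) = 158978 - 1*(-1/368252) = 158978 + 1/368252 = 58543966457/368252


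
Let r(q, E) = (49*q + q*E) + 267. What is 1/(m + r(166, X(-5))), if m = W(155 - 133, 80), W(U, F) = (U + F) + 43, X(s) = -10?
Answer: 1/6886 ≈ 0.00014522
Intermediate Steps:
r(q, E) = 267 + 49*q + E*q (r(q, E) = (49*q + E*q) + 267 = 267 + 49*q + E*q)
W(U, F) = 43 + F + U (W(U, F) = (F + U) + 43 = 43 + F + U)
m = 145 (m = 43 + 80 + (155 - 133) = 43 + 80 + 22 = 145)
1/(m + r(166, X(-5))) = 1/(145 + (267 + 49*166 - 10*166)) = 1/(145 + (267 + 8134 - 1660)) = 1/(145 + 6741) = 1/6886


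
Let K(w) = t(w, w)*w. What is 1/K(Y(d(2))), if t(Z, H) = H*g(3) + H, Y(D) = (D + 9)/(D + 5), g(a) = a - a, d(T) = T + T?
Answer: 81/169 ≈ 0.47929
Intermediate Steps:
d(T) = 2*T
g(a) = 0
Y(D) = (9 + D)/(5 + D)
t(Z, H) = H (t(Z, H) = H*0 + H = 0 + H = H)
K(w) = w² (K(w) = w*w = w²)
1/K(Y(d(2))) = 1/(((9 + 2*2)/(5 + 2*2))²) = 1/(((9 + 4)/(5 + 4))²) = 1/((13/9)²) = 1/(169/81) = 81/169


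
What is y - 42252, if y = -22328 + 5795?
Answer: -58785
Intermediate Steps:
y = -16533
y - 42252 = -16533 - 42252 = -58785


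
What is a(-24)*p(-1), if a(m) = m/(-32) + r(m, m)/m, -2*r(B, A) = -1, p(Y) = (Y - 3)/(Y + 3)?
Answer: -35/24 ≈ -1.4583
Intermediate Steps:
p(Y) = (-3 + Y)/(3 + Y)
r(B, A) = 1/2 (r(B, A) = -1/2*(-1) = 1/2)
a(m) = 1/(2*m) - m/32 (a(m) = m/(-32) + 1/(2*m) = m*(-1/32) + 1/(2*m) = -m/32 + 1/(2*m) = 1/(2*m) - m/32)
a(-24)*p(-1) = ((1/32)*(16 - 1*(-24)**2)/(-24))*((-3 - 1)/(3 - 1)) = ((1/32)*(-1/24)*(16 - 1*576))*(-4/2) = ((1/32)*(-1/24)*(16 - 576))*((1/2)*(-4)) = ((1/32)*(-1/24)*(-560))*(-2) = (35/48)*(-2) = -35/24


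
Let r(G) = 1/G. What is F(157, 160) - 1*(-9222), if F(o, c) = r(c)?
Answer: 1475521/160 ≈ 9222.0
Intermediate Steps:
F(o, c) = 1/c
F(157, 160) - 1*(-9222) = 1/160 - 1*(-9222) = 1/160 + 9222 = 1475521/160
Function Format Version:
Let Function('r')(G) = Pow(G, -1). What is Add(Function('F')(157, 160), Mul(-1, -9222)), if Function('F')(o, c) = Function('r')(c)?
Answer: Rational(1475521, 160) ≈ 9222.0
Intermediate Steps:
Function('F')(o, c) = Pow(c, -1)
Add(Function('F')(157, 160), Mul(-1, -9222)) = Add(Pow(160, -1), Mul(-1, -9222)) = Add(Rational(1, 160), 9222) = Rational(1475521, 160)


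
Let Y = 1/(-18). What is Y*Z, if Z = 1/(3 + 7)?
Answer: -1/180 ≈ -0.0055556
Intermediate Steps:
Y = -1/18 ≈ -0.055556
Z = ⅒ (Z = 1/10 = ⅒ ≈ 0.10000)
Y*Z = -1/18*⅒ = -1/180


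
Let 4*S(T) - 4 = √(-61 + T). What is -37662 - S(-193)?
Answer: -37663 - I*√254/4 ≈ -37663.0 - 3.9843*I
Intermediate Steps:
S(T) = 1 + √(-61 + T)/4
-37662 - S(-193) = -37662 - (1 + √(-61 - 193)/4) = -37662 - (1 + √(-254)/4) = -37662 - (1 + (I*√254)/4) = -37662 - (1 + I*√254/4) = -37662 + (-1 - I*√254/4) = -37663 - I*√254/4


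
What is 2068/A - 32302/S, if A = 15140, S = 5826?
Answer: -59625514/11025705 ≈ -5.4079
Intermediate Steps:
2068/A - 32302/S = 2068/15140 - 32302/5826 = 2068*(1/15140) - 32302*1/5826 = 517/3785 - 16151/2913 = -59625514/11025705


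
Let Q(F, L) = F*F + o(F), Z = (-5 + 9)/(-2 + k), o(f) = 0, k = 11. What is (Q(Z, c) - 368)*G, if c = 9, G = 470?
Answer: -14002240/81 ≈ -1.7287e+5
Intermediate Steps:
Z = 4/9 (Z = (-5 + 9)/(-2 + 11) = 4/9 ≈ 0.44444)
Q(F, L) = F² (Q(F, L) = F*F + 0 = F² + 0 = F²)
(Q(Z, c) - 368)*G = ((4/9)² - 368)*470 = (16/81 - 368)*470 = -29792/81*470 = -14002240/81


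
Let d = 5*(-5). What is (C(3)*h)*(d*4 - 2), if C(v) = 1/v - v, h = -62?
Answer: -16864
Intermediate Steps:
d = -25
(C(3)*h)*(d*4 - 2) = ((1/3 - 1*3)*(-62))*(-25*4 - 2) = ((⅓ - 3)*(-62))*(-100 - 2) = -8/3*(-62)*(-102) = (496/3)*(-102) = -16864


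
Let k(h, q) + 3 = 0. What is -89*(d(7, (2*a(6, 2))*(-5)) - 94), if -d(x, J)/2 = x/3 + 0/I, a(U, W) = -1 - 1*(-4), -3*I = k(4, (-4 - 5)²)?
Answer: 26344/3 ≈ 8781.3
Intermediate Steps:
k(h, q) = -3 (k(h, q) = -3 + 0 = -3)
I = 1 (I = -⅓*(-3) = 1)
a(U, W) = 3 (a(U, W) = -1 + 4 = 3)
d(x, J) = -2*x/3 (d(x, J) = -2*(x/3 + 0/1) = -2*(x*(⅓) + 0*1) = -2*(x/3 + 0) = -2*x/3)
-89*(d(7, (2*a(6, 2))*(-5)) - 94) = -89*(-⅔*7 - 94) = -89*(-14/3 - 94) = -89*(-296/3) = 26344/3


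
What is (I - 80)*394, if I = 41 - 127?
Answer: -65404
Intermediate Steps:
I = -86
(I - 80)*394 = (-86 - 80)*394 = -166*394 = -65404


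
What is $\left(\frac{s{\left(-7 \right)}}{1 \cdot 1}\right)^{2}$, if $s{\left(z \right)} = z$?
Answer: $49$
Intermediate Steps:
$\left(\frac{s{\left(-7 \right)}}{1 \cdot 1}\right)^{2} = \left(- \frac{7}{1 \cdot 1}\right)^{2} = \left(- \frac{7}{1}\right)^{2} = \left(\left(-7\right) 1\right)^{2} = \left(-7\right)^{2} = 49$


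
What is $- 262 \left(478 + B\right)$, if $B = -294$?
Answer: $-48208$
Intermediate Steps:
$- 262 \left(478 + B\right) = - 262 \left(478 - 294\right) = \left(-262\right) 184 = -48208$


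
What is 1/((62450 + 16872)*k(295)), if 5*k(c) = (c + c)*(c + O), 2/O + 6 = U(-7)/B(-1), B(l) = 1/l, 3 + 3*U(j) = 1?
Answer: 2/5515377643 ≈ 3.6262e-10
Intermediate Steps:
U(j) = -⅔ (U(j) = -1 + (⅓)*1 = -1 + ⅓ = -⅔)
O = -3/8 (O = 2/(-6 - 2/(3*(1/(-1)))) = 2/(-6 - ⅔/(-1)) = 2/(-6 - ⅔*(-1)) = 2/(-6 + ⅔) = 2/(-16/3) = 2*(-3/16) = -3/8 ≈ -0.37500)
k(c) = 2*c*(-3/8 + c)/5 (k(c) = ((c + c)*(c - 3/8))/5 = ((2*c)*(-3/8 + c))/5 = (2*c*(-3/8 + c))/5 = 2*c*(-3/8 + c)/5)
1/((62450 + 16872)*k(295)) = 1/((62450 + 16872)*(((1/20)*295*(-3 + 8*295)))) = 1/(79322*(((1/20)*295*(-3 + 2360)))) = 1/(79322*(((1/20)*295*2357))) = 1/(79322*(139063/4)) = (1/79322)*(4/139063) = 2/5515377643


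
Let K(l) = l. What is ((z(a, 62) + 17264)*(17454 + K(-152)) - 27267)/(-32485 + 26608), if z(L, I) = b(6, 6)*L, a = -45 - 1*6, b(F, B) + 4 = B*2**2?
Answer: -281026421/5877 ≈ -47818.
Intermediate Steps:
b(F, B) = -4 + 4*B (b(F, B) = -4 + B*2**2 = -4 + B*4 = -4 + 4*B)
a = -51 (a = -45 - 6 = -51)
z(L, I) = 20*L (z(L, I) = (-4 + 4*6)*L = (-4 + 24)*L = 20*L)
((z(a, 62) + 17264)*(17454 + K(-152)) - 27267)/(-32485 + 26608) = ((20*(-51) + 17264)*(17454 - 152) - 27267)/(-32485 + 26608) = ((-1020 + 17264)*17302 - 27267)/(-5877) = (16244*17302 - 27267)*(-1/5877) = (281053688 - 27267)*(-1/5877) = 281026421*(-1/5877) = -281026421/5877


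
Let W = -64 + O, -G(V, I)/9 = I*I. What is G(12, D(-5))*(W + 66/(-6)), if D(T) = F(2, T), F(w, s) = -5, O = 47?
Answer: 6300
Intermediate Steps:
D(T) = -5
G(V, I) = -9*I**2 (G(V, I) = -9*I*I = -9*I**2)
W = -17 (W = -64 + 47 = -17)
G(12, D(-5))*(W + 66/(-6)) = (-9*(-5)**2)*(-17 + 66/(-6)) = (-9*25)*(-17 + 66*(-1/6)) = -225*(-17 - 11) = -225*(-28) = 6300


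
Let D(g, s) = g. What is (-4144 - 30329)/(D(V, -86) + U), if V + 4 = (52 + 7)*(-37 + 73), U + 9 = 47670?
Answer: -34473/49781 ≈ -0.69249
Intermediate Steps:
U = 47661 (U = -9 + 47670 = 47661)
V = 2120 (V = -4 + (52 + 7)*(-37 + 73) = -4 + 59*36 = -4 + 2124 = 2120)
(-4144 - 30329)/(D(V, -86) + U) = (-4144 - 30329)/(2120 + 47661) = -34473/49781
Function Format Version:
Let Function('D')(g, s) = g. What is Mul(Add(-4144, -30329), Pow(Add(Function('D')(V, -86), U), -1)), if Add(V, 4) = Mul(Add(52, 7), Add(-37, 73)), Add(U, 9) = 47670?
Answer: Rational(-34473, 49781) ≈ -0.69249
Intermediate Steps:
U = 47661 (U = Add(-9, 47670) = 47661)
V = 2120 (V = Add(-4, Mul(Add(52, 7), Add(-37, 73))) = Add(-4, Mul(59, 36)) = Add(-4, 2124) = 2120)
Mul(Add(-4144, -30329), Pow(Add(Function('D')(V, -86), U), -1)) = Mul(Add(-4144, -30329), Pow(Add(2120, 47661), -1)) = Mul(-34473, Pow(49781, -1)) = Mul(-34473, Rational(1, 49781)) = Rational(-34473, 49781)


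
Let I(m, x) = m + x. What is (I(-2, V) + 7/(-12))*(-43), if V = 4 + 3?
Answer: -2279/12 ≈ -189.92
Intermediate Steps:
V = 7
(I(-2, V) + 7/(-12))*(-43) = ((-2 + 7) + 7/(-12))*(-43) = (5 + 7*(-1/12))*(-43) = (5 - 7/12)*(-43) = (53/12)*(-43) = -2279/12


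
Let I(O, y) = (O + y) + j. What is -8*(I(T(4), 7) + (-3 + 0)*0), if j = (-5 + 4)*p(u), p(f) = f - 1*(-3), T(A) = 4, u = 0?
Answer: -64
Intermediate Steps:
p(f) = 3 + f (p(f) = f + 3 = 3 + f)
j = -3 (j = (-5 + 4)*(3 + 0) = -1*3 = -3)
I(O, y) = -3 + O + y (I(O, y) = (O + y) - 3 = -3 + O + y)
-8*(I(T(4), 7) + (-3 + 0)*0) = -8*((-3 + 4 + 7) + (-3 + 0)*0) = -8*(8 - 3*0) = -8*(8 + 0) = -8*8 = -64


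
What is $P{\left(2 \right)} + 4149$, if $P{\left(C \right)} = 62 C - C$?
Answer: $4271$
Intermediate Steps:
$P{\left(C \right)} = 61 C$
$P{\left(2 \right)} + 4149 = 61 \cdot 2 + 4149 = 122 + 4149 = 4271$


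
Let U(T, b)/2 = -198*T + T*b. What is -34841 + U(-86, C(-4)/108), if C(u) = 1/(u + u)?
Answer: -169517/216 ≈ -784.80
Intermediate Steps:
C(u) = 1/(2*u)
U(T, b) = -396*T + 2*T*b (U(T, b) = 2*(-198*T + T*b) = -396*T + 2*T*b)
-34841 + U(-86, C(-4)/108) = -34841 + 2*(-86)*(-198 + ((½)/(-4))/108) = -34841 + 2*(-86)*(-198 + ((½)*(-¼))*(1/108)) = -34841 + 2*(-86)*(-198 - ⅛*1/108) = -34841 + 2*(-86)*(-198 - 1/864) = -34841 + 2*(-86)*(-171073/864) = -34841 + 7356139/216 = -169517/216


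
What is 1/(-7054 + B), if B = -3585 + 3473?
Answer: -1/7166 ≈ -0.00013955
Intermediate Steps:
B = -112
1/(-7054 + B) = 1/(-7054 - 112) = 1/(-7166) = -1/7166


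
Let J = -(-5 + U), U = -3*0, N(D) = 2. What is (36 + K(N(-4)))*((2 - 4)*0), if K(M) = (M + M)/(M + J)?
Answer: 0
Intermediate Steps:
U = 0
J = 5 (J = -(-5 + 0) = -1*(-5) = 5)
K(M) = 2*M/(5 + M) (K(M) = (M + M)/(M + 5) = (2*M)/(5 + M) = 2*M/(5 + M))
(36 + K(N(-4)))*((2 - 4)*0) = (36 + 2*2/(5 + 2))*((2 - 4)*0) = (36 + 2*2/7)*(-2*0) = (36 + 2*2*(⅐))*0 = (36 + 4/7)*0 = (256/7)*0 = 0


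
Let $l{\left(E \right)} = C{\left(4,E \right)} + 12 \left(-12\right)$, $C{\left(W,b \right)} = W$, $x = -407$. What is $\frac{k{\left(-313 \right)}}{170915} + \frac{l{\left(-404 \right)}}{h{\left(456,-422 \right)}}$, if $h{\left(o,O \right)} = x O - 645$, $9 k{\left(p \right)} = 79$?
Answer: $- \frac{201835289}{263205852615} \approx -0.00076683$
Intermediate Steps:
$k{\left(p \right)} = \frac{79}{9}$ ($k{\left(p \right)} = \frac{1}{9} \cdot 79 = \frac{79}{9}$)
$l{\left(E \right)} = -140$ ($l{\left(E \right)} = 4 + 12 \left(-12\right) = 4 - 144 = -140$)
$h{\left(o,O \right)} = -645 - 407 O$ ($h{\left(o,O \right)} = - 407 O - 645 = -645 - 407 O$)
$\frac{k{\left(-313 \right)}}{170915} + \frac{l{\left(-404 \right)}}{h{\left(456,-422 \right)}} = \frac{79}{9 \cdot 170915} - \frac{140}{-645 - -171754} = \frac{79}{9} \cdot \frac{1}{170915} - \frac{140}{-645 + 171754} = \frac{79}{1538235} - \frac{140}{171109} = - \frac{201835289}{263205852615}$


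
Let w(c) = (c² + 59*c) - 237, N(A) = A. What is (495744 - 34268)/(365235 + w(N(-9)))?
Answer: 115369/91137 ≈ 1.2659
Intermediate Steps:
w(c) = -237 + c² + 59*c
(495744 - 34268)/(365235 + w(N(-9))) = (495744 - 34268)/(365235 + (-237 + (-9)² + 59*(-9))) = 461476/(365235 + (-237 + 81 - 531)) = 461476/(365235 - 687) = 461476/364548 = 461476*(1/364548) = 115369/91137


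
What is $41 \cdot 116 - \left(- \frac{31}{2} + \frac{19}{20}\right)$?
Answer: $\frac{95411}{20} \approx 4770.5$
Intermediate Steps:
$41 \cdot 116 - \left(- \frac{31}{2} + \frac{19}{20}\right) = 4756 - - \frac{291}{20} = 4756 + \left(\frac{31}{2} - \frac{19}{20}\right) = 4756 + \frac{291}{20} = \frac{95411}{20}$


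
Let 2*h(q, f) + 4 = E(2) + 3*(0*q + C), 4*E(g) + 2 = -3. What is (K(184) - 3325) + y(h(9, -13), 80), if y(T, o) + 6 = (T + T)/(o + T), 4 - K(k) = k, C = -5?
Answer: -1962811/559 ≈ -3511.3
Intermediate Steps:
E(g) = -5/4 (E(g) = -1/2 + (1/4)*(-3) = -1/2 - 3/4 = -5/4)
K(k) = 4 - k
h(q, f) = -81/8 (h(q, f) = -2 + (-5/4 + 3*(0*q - 5))/2 = -2 + (-5/4 + 3*(0 - 5))/2 = -2 + (-5/4 + 3*(-5))/2 = -2 + (-5/4 - 15)/2 = -2 + (1/2)*(-65/4) = -2 - 65/8 = -81/8)
y(T, o) = -6 + 2*T/(T + o) (y(T, o) = -6 + (T + T)/(o + T) = -6 + (2*T)/(T + o) = -6 + 2*T/(T + o))
(K(184) - 3325) + y(h(9, -13), 80) = ((4 - 1*184) - 3325) + 2*(-3*80 - 2*(-81/8))/(-81/8 + 80) = ((4 - 184) - 3325) + 2*(-240 + 81/4)/(559/8) = (-180 - 3325) + 2*(8/559)*(-879/4) = -3505 - 3516/559 = -1962811/559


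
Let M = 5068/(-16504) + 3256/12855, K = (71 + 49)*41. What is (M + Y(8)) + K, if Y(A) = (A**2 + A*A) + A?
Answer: 268166021851/53039730 ≈ 5055.9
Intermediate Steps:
K = 4920 (K = 120*41 = 4920)
M = -2853029/53039730 (M = 5068*(-1/16504) + 3256*(1/12855) = -1267/4126 + 3256/12855 = -2853029/53039730 ≈ -0.053790)
Y(A) = A + 2*A**2 (Y(A) = (A**2 + A**2) + A = 2*A**2 + A = A + 2*A**2)
(M + Y(8)) + K = (-2853029/53039730 + 8*(1 + 2*8)) + 4920 = (-2853029/53039730 + 8*(1 + 16)) + 4920 = (-2853029/53039730 + 8*17) + 4920 = (-2853029/53039730 + 136) + 4920 = 7210550251/53039730 + 4920 = 268166021851/53039730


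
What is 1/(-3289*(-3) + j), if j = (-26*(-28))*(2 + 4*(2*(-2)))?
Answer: -1/325 ≈ -0.0030769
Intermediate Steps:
j = -10192 (j = 728*(2 + 4*(-4)) = 728*(2 - 16) = 728*(-14) = -10192)
1/(-3289*(-3) + j) = 1/(-3289*(-3) - 10192) = 1/(9867 - 10192) = 1/(-325) = -1/325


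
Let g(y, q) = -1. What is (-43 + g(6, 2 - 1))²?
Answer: 1936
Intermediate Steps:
(-43 + g(6, 2 - 1))² = (-43 - 1)² = (-44)² = 1936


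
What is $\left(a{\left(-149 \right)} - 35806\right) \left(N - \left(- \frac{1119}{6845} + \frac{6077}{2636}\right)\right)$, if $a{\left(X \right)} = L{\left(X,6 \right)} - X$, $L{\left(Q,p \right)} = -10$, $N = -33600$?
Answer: $\frac{21624815050442127}{18043420} \approx 1.1985 \cdot 10^{9}$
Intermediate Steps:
$a{\left(X \right)} = -10 - X$
$\left(a{\left(-149 \right)} - 35806\right) \left(N - \left(- \frac{1119}{6845} + \frac{6077}{2636}\right)\right) = \left(\left(-10 - -149\right) - 35806\right) \left(-33600 - \left(- \frac{1119}{6845} + \frac{6077}{2636}\right)\right) = \left(\left(-10 + 149\right) - 35806\right) \left(-33600 - \frac{38647381}{18043420}\right) = \left(139 - 35806\right) \left(-33600 + \left(\frac{1119}{6845} - \frac{6077}{2636}\right)\right) = - 35667 \left(-33600 - \frac{38647381}{18043420}\right) = \left(-35667\right) \left(- \frac{606297559381}{18043420}\right) = \frac{21624815050442127}{18043420}$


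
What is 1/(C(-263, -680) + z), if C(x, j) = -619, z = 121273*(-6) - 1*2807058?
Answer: -1/3535315 ≈ -2.8286e-7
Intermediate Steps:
z = -3534696 (z = -727638 - 2807058 = -3534696)
1/(C(-263, -680) + z) = 1/(-619 - 3534696) = 1/(-3535315) = -1/3535315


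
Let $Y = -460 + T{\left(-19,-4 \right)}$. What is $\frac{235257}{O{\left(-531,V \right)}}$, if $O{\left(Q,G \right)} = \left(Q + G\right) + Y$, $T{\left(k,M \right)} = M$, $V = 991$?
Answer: $- \frac{235257}{4} \approx -58814.0$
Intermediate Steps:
$Y = -464$ ($Y = -460 - 4 = -464$)
$O{\left(Q,G \right)} = -464 + G + Q$ ($O{\left(Q,G \right)} = \left(Q + G\right) - 464 = \left(G + Q\right) - 464 = -464 + G + Q$)
$\frac{235257}{O{\left(-531,V \right)}} = \frac{235257}{-464 + 991 - 531} = \frac{235257}{-4} = 235257 \left(- \frac{1}{4}\right) = - \frac{235257}{4}$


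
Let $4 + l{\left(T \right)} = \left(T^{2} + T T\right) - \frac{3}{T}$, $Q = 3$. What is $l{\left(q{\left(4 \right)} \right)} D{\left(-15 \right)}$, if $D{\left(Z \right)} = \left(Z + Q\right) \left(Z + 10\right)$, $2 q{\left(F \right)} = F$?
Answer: $150$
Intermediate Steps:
$q{\left(F \right)} = \frac{F}{2}$
$D{\left(Z \right)} = \left(3 + Z\right) \left(10 + Z\right)$ ($D{\left(Z \right)} = \left(Z + 3\right) \left(Z + 10\right) = \left(3 + Z\right) \left(10 + Z\right)$)
$l{\left(T \right)} = -4 - \frac{3}{T} + 2 T^{2}$ ($l{\left(T \right)} = -4 - \left(- T^{2} + \frac{3}{T} - T T\right) = -4 + \left(\left(T^{2} + T^{2}\right) - \frac{3}{T}\right) = -4 + \left(2 T^{2} - \frac{3}{T}\right) = -4 + \left(- \frac{3}{T} + 2 T^{2}\right) = -4 - \frac{3}{T} + 2 T^{2}$)
$l{\left(q{\left(4 \right)} \right)} D{\left(-15 \right)} = \left(-4 - \frac{3}{\frac{1}{2} \cdot 4} + 2 \left(\frac{1}{2} \cdot 4\right)^{2}\right) \left(30 + \left(-15\right)^{2} + 13 \left(-15\right)\right) = \left(-4 - \frac{3}{2} + 2 \cdot 2^{2}\right) \left(30 + 225 - 195\right) = \left(-4 - \frac{3}{2} + 2 \cdot 4\right) 60 = \left(-4 - \frac{3}{2} + 8\right) 60 = \frac{5}{2} \cdot 60 = 150$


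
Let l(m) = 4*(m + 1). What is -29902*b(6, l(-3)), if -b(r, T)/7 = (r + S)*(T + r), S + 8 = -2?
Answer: 1674512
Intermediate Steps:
l(m) = 4 + 4*m (l(m) = 4*(1 + m) = 4 + 4*m)
S = -10 (S = -8 - 2 = -10)
b(r, T) = -7*(-10 + r)*(T + r) (b(r, T) = -7*(r - 10)*(T + r) = -7*(-10 + r)*(T + r))
-29902*b(6, l(-3)) = -29902*(-7*6² + 70*(4 + 4*(-3)) + 70*6 - 7*(4 + 4*(-3))*6) = -29902*(-7*36 + 70*(4 - 12) + 420 - 7*(4 - 12)*6) = -29902*(-252 + 70*(-8) + 420 - 7*(-8)*6) = -29902*(-252 - 560 + 420 + 336) = -29902*(-56) = 1674512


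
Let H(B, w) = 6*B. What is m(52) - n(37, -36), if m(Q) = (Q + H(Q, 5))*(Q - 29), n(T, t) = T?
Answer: 8335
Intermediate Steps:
m(Q) = 7*Q*(-29 + Q) (m(Q) = (Q + 6*Q)*(Q - 29) = (7*Q)*(-29 + Q) = 7*Q*(-29 + Q))
m(52) - n(37, -36) = 7*52*(-29 + 52) - 1*37 = 7*52*23 - 37 = 8372 - 37 = 8335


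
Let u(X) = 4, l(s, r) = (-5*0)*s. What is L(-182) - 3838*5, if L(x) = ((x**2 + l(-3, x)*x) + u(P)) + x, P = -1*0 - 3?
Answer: 13756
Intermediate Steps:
l(s, r) = 0 (l(s, r) = 0*s = 0)
P = -3 (P = 0 - 3 = -3)
L(x) = 4 + x + x**2 (L(x) = ((x**2 + 0*x) + 4) + x = ((x**2 + 0) + 4) + x = (x**2 + 4) + x = (4 + x**2) + x = 4 + x + x**2)
L(-182) - 3838*5 = (4 - 182 + (-182)**2) - 3838*5 = (4 - 182 + 33124) - 1*19190 = 32946 - 19190 = 13756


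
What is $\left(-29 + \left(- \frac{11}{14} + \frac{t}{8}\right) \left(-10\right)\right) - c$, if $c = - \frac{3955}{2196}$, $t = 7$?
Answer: $- \frac{107957}{3843} \approx -28.092$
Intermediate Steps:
$c = - \frac{3955}{2196}$ ($c = \left(-3955\right) \frac{1}{2196} = - \frac{3955}{2196} \approx -1.801$)
$\left(-29 + \left(- \frac{11}{14} + \frac{t}{8}\right) \left(-10\right)\right) - c = \left(-29 + \left(- \frac{11}{14} + \frac{7}{8}\right) \left(-10\right)\right) - - \frac{3955}{2196} = \left(-29 + \left(\left(-11\right) \frac{1}{14} + 7 \cdot \frac{1}{8}\right) \left(-10\right)\right) + \frac{3955}{2196} = \left(-29 + \left(- \frac{11}{14} + \frac{7}{8}\right) \left(-10\right)\right) + \frac{3955}{2196} = \left(-29 + \frac{5}{56} \left(-10\right)\right) + \frac{3955}{2196} = \left(-29 - \frac{25}{28}\right) + \frac{3955}{2196} = - \frac{837}{28} + \frac{3955}{2196} = - \frac{107957}{3843}$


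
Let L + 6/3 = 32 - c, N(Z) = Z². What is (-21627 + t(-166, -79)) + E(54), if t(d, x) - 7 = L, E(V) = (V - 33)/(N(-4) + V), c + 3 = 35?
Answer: -216217/10 ≈ -21622.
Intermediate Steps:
c = 32 (c = -3 + 35 = 32)
L = -2 (L = -2 + (32 - 1*32) = -2 + (32 - 32) = -2 + 0 = -2)
E(V) = (-33 + V)/(16 + V) (E(V) = (V - 33)/((-4)² + V) = (-33 + V)/(16 + V))
t(d, x) = 5 (t(d, x) = 7 - 2 = 5)
(-21627 + t(-166, -79)) + E(54) = (-21627 + 5) + (-33 + 54)/(16 + 54) = -21622 + 21/70 = -21622 + (1/70)*21 = -21622 + 3/10 = -216217/10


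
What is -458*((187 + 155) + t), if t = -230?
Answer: -51296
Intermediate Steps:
-458*((187 + 155) + t) = -458*((187 + 155) - 230) = -458*(342 - 230) = -458*112 = -51296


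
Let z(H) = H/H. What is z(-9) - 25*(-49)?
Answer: 1226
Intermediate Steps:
z(H) = 1
z(-9) - 25*(-49) = 1 - 25*(-49) = 1 + 1225 = 1226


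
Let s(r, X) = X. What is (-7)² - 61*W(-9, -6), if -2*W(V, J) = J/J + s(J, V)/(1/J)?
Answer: 3453/2 ≈ 1726.5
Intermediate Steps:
W(V, J) = -½ - J*V/2 (W(V, J) = -(J/J + V/(1/J))/2 = -(1 + V*J)/2 = -(1 + J*V)/2 = -½ - J*V/2)
(-7)² - 61*W(-9, -6) = (-7)² - 61*(-½ - ½*(-6)*(-9)) = 49 - 61*(-½ - 27) = 49 - 61*(-55/2) = 49 + 3355/2 = 3453/2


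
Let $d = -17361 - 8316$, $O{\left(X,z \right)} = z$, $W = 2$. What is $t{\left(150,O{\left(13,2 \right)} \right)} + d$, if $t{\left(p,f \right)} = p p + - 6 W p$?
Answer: $-4977$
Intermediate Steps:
$t{\left(p,f \right)} = p^{2} - 12 p$ ($t{\left(p,f \right)} = p p + \left(-6\right) 2 p = p^{2} - 12 p$)
$d = -25677$
$t{\left(150,O{\left(13,2 \right)} \right)} + d = 150 \left(-12 + 150\right) - 25677 = 150 \cdot 138 - 25677 = 20700 - 25677 = -4977$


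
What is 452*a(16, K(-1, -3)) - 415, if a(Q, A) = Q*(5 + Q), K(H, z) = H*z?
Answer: 151457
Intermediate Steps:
452*a(16, K(-1, -3)) - 415 = 452*(16*(5 + 16)) - 415 = 452*(16*21) - 415 = 452*336 - 415 = 151872 - 415 = 151457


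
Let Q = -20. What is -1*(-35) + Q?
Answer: 15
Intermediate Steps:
-1*(-35) + Q = -1*(-35) - 20 = 35 - 20 = 15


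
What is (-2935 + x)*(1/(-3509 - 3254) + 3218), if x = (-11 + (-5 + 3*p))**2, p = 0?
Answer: -58303969107/6763 ≈ -8.6210e+6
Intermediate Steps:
x = 256 (x = (-11 + (-5 + 3*0))**2 = (-11 + (-5 + 0))**2 = (-11 - 5)**2 = (-16)**2 = 256)
(-2935 + x)*(1/(-3509 - 3254) + 3218) = (-2935 + 256)*(1/(-3509 - 3254) + 3218) = -2679*(1/(-6763) + 3218) = -2679*(-1/6763 + 3218) = -2679*21763333/6763 = -58303969107/6763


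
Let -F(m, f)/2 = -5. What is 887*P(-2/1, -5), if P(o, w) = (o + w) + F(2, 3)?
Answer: 2661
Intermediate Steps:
F(m, f) = 10 (F(m, f) = -2*(-5) = 10)
P(o, w) = 10 + o + w (P(o, w) = (o + w) + 10 = 10 + o + w)
887*P(-2/1, -5) = 887*(10 - 2/1 - 5) = 887*(10 - 2*1 - 5) = 887*(10 - 2 - 5) = 887*3 = 2661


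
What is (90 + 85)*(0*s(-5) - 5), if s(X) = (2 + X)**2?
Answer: -875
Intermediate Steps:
(90 + 85)*(0*s(-5) - 5) = (90 + 85)*(0*(2 - 5)**2 - 5) = 175*(0*(-3)**2 - 5) = 175*(0*9 - 5) = 175*(0 - 5) = 175*(-5) = -875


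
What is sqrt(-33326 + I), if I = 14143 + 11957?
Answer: I*sqrt(7226) ≈ 85.006*I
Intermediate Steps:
I = 26100
sqrt(-33326 + I) = sqrt(-33326 + 26100) = sqrt(-7226) = I*sqrt(7226)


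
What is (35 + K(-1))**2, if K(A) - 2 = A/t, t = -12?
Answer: 198025/144 ≈ 1375.2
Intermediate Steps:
K(A) = 2 - A/12 (K(A) = 2 + A/(-12) = 2 + A*(-1/12) = 2 - A/12)
(35 + K(-1))**2 = (35 + (2 - 1/12*(-1)))**2 = (35 + (2 + 1/12))**2 = (35 + 25/12)**2 = (445/12)**2 = 198025/144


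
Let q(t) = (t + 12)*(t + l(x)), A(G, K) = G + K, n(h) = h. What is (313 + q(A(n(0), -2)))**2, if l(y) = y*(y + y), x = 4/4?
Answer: 97969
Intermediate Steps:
x = 1 (x = 4*(1/4) = 1)
l(y) = 2*y**2 (l(y) = y*(2*y) = 2*y**2)
q(t) = (2 + t)*(12 + t) (q(t) = (t + 12)*(t + 2*1**2) = (12 + t)*(t + 2*1) = (12 + t)*(t + 2) = (12 + t)*(2 + t) = (2 + t)*(12 + t))
(313 + q(A(n(0), -2)))**2 = (313 + (24 + (0 - 2)**2 + 14*(0 - 2)))**2 = (313 + (24 + (-2)**2 + 14*(-2)))**2 = (313 + (24 + 4 - 28))**2 = (313 + 0)**2 = 313**2 = 97969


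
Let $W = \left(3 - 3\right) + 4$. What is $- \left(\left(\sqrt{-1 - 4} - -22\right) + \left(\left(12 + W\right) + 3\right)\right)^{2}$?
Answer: $- \left(41 + i \sqrt{5}\right)^{2} \approx -1676.0 - 183.36 i$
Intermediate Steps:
$W = 4$ ($W = 0 + 4 = 4$)
$- \left(\left(\sqrt{-1 - 4} - -22\right) + \left(\left(12 + W\right) + 3\right)\right)^{2} = - \left(\left(\sqrt{-1 - 4} - -22\right) + \left(\left(12 + 4\right) + 3\right)\right)^{2} = - \left(\left(\sqrt{-5} + 22\right) + \left(16 + 3\right)\right)^{2} = - \left(\left(i \sqrt{5} + 22\right) + 19\right)^{2} = - \left(\left(22 + i \sqrt{5}\right) + 19\right)^{2} = - \left(41 + i \sqrt{5}\right)^{2}$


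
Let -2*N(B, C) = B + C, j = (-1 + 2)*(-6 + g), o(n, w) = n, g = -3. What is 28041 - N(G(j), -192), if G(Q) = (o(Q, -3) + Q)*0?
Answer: 27945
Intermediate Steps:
j = -9 (j = (-1 + 2)*(-6 - 3) = 1*(-9) = -9)
G(Q) = 0 (G(Q) = (Q + Q)*0 = (2*Q)*0 = 0)
N(B, C) = -B/2 - C/2 (N(B, C) = -(B + C)/2 = -B/2 - C/2)
28041 - N(G(j), -192) = 28041 - (-½*0 - ½*(-192)) = 28041 - (0 + 96) = 28041 - 1*96 = 28041 - 96 = 27945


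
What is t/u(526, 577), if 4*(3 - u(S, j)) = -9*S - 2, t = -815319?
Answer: -815319/1187 ≈ -686.87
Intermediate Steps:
u(S, j) = 7/2 + 9*S/4 (u(S, j) = 3 - (-9*S - 2)/4 = 3 - (-2 - 9*S)/4 = 3 + (½ + 9*S/4) = 7/2 + 9*S/4)
t/u(526, 577) = -815319/(7/2 + (9/4)*526) = -815319/(7/2 + 2367/2) = -815319/1187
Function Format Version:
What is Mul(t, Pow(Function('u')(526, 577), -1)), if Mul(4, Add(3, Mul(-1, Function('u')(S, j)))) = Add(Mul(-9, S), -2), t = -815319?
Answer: Rational(-815319, 1187) ≈ -686.87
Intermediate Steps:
Function('u')(S, j) = Add(Rational(7, 2), Mul(Rational(9, 4), S)) (Function('u')(S, j) = Add(3, Mul(Rational(-1, 4), Add(Mul(-9, S), -2))) = Add(3, Mul(Rational(-1, 4), Add(-2, Mul(-9, S)))) = Add(3, Add(Rational(1, 2), Mul(Rational(9, 4), S))) = Add(Rational(7, 2), Mul(Rational(9, 4), S)))
Mul(t, Pow(Function('u')(526, 577), -1)) = Mul(-815319, Pow(Add(Rational(7, 2), Mul(Rational(9, 4), 526)), -1)) = Mul(-815319, Pow(Add(Rational(7, 2), Rational(2367, 2)), -1)) = Mul(-815319, Pow(1187, -1)) = Mul(-815319, Rational(1, 1187)) = Rational(-815319, 1187)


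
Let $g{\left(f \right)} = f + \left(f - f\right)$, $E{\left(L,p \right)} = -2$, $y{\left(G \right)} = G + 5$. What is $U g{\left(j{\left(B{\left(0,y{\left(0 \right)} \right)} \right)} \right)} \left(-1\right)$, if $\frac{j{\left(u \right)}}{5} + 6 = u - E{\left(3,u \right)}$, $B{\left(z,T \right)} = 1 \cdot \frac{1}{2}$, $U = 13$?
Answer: $\frac{455}{2} \approx 227.5$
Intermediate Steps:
$y{\left(G \right)} = 5 + G$
$B{\left(z,T \right)} = \frac{1}{2}$ ($B{\left(z,T \right)} = 1 \cdot \frac{1}{2} = \frac{1}{2}$)
$j{\left(u \right)} = -20 + 5 u$ ($j{\left(u \right)} = -30 + 5 \left(u - -2\right) = -30 + 5 \left(u + 2\right) = -30 + 5 \left(2 + u\right) = -30 + \left(10 + 5 u\right) = -20 + 5 u$)
$g{\left(f \right)} = f$ ($g{\left(f \right)} = f + 0 = f$)
$U g{\left(j{\left(B{\left(0,y{\left(0 \right)} \right)} \right)} \right)} \left(-1\right) = 13 \left(-20 + 5 \cdot \frac{1}{2}\right) \left(-1\right) = 13 \left(-20 + \frac{5}{2}\right) \left(-1\right) = 13 \left(- \frac{35}{2}\right) \left(-1\right) = \left(- \frac{455}{2}\right) \left(-1\right) = \frac{455}{2}$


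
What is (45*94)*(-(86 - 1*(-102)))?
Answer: -795240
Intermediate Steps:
(45*94)*(-(86 - 1*(-102))) = 4230*(-(86 + 102)) = 4230*(-1*188) = 4230*(-188) = -795240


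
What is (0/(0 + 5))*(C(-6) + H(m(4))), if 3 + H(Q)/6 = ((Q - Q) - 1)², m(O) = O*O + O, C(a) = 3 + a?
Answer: 0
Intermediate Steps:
m(O) = O + O² (m(O) = O² + O = O + O²)
H(Q) = -12 (H(Q) = -18 + 6*((Q - Q) - 1)² = -18 + 6*(0 - 1)² = -18 + 6*(-1)² = -18 + 6*1 = -18 + 6 = -12)
(0/(0 + 5))*(C(-6) + H(m(4))) = (0/(0 + 5))*((3 - 6) - 12) = (0/5)*(-3 - 12) = (0*(⅕))*(-15) = 0*(-15) = 0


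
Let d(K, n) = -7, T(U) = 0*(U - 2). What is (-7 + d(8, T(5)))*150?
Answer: -2100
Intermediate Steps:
T(U) = 0 (T(U) = 0*(-2 + U) = 0)
(-7 + d(8, T(5)))*150 = (-7 - 7)*150 = -14*150 = -2100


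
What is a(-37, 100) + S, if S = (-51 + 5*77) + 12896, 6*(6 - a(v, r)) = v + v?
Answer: 39745/3 ≈ 13248.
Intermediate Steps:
a(v, r) = 6 - v/3 (a(v, r) = 6 - (v + v)/6 = 6 - v/3)
S = 13230 (S = (-51 + 385) + 12896 = 334 + 12896 = 13230)
a(-37, 100) + S = (6 - 1/3*(-37)) + 13230 = (6 + 37/3) + 13230 = 55/3 + 13230 = 39745/3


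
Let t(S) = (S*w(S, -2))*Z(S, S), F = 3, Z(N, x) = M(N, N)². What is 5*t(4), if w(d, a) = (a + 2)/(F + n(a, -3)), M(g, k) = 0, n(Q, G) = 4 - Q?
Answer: 0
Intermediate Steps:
Z(N, x) = 0 (Z(N, x) = 0² = 0)
w(d, a) = (2 + a)/(7 - a) (w(d, a) = (a + 2)/(3 + (4 - a)) = (2 + a)/(7 - a))
t(S) = 0 (t(S) = (S*((-2 - 1*(-2))/(-7 - 2)))*0 = (S*((-2 + 2)/(-9)))*0 = (S*(-⅑*0))*0 = (S*0)*0 = 0*0 = 0)
5*t(4) = 5*0 = 0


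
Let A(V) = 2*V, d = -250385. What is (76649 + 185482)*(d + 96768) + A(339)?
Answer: -40267777149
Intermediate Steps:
(76649 + 185482)*(d + 96768) + A(339) = (76649 + 185482)*(-250385 + 96768) + 2*339 = 262131*(-153617) + 678 = -40267777827 + 678 = -40267777149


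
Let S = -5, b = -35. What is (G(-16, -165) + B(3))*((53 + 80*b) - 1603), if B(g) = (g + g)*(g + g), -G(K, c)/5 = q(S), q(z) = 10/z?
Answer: -200100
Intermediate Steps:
G(K, c) = 10 (G(K, c) = -50/(-5) = -50*(-1)/5 = -5*(-2) = 10)
B(g) = 4*g**2 (B(g) = (2*g)*(2*g) = 4*g**2)
(G(-16, -165) + B(3))*((53 + 80*b) - 1603) = (10 + 4*3**2)*((53 + 80*(-35)) - 1603) = (10 + 4*9)*((53 - 2800) - 1603) = (10 + 36)*(-2747 - 1603) = 46*(-4350) = -200100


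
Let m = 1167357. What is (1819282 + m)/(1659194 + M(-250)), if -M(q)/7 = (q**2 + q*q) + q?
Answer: 2986639/785944 ≈ 3.8001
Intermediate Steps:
M(q) = -14*q**2 - 7*q (M(q) = -7*((q**2 + q*q) + q) = -7*((q**2 + q**2) + q) = -7*(2*q**2 + q) = -7*(q + 2*q**2) = -14*q**2 - 7*q)
(1819282 + m)/(1659194 + M(-250)) = (1819282 + 1167357)/(1659194 - 7*(-250)*(1 + 2*(-250))) = 2986639/(1659194 - 7*(-250)*(1 - 500)) = 2986639/(1659194 - 7*(-250)*(-499)) = 2986639/(1659194 - 873250) = 2986639/785944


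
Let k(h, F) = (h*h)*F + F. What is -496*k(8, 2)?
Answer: -64480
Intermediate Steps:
k(h, F) = F + F*h² (k(h, F) = h²*F + F = F*h² + F = F + F*h²)
-496*k(8, 2) = -992*(1 + 8²) = -992*(1 + 64) = -992*65 = -496*130 = -64480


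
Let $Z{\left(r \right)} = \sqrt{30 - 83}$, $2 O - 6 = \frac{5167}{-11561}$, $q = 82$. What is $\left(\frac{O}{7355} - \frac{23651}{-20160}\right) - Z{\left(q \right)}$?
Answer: $\frac{80468758913}{68569123392} - i \sqrt{53} \approx 1.1735 - 7.2801 i$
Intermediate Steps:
$O = \frac{64199}{23122}$ ($O = 3 + \frac{5167 \frac{1}{-11561}}{2} = 3 + \frac{5167 \left(- \frac{1}{11561}\right)}{2} = 3 + \frac{1}{2} \left(- \frac{5167}{11561}\right) = 3 - \frac{5167}{23122} = \frac{64199}{23122} \approx 2.7765$)
$Z{\left(r \right)} = i \sqrt{53}$ ($Z{\left(r \right)} = \sqrt{-53} = i \sqrt{53}$)
$\left(\frac{O}{7355} - \frac{23651}{-20160}\right) - Z{\left(q \right)} = \left(\frac{64199}{23122 \cdot 7355} - \frac{23651}{-20160}\right) - i \sqrt{53} = \left(\frac{64199}{23122} \cdot \frac{1}{7355} - - \frac{23651}{20160}\right) - i \sqrt{53} = \left(\frac{64199}{170062310} + \frac{23651}{20160}\right) - i \sqrt{53} = \frac{80468758913}{68569123392} - i \sqrt{53}$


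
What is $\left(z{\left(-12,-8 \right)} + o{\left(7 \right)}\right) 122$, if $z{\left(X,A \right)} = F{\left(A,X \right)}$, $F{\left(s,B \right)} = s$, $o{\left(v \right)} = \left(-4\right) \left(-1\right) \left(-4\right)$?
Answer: $-2928$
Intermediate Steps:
$o{\left(v \right)} = -16$ ($o{\left(v \right)} = 4 \left(-4\right) = -16$)
$z{\left(X,A \right)} = A$
$\left(z{\left(-12,-8 \right)} + o{\left(7 \right)}\right) 122 = \left(-8 - 16\right) 122 = \left(-24\right) 122 = -2928$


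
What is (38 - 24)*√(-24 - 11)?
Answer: 14*I*√35 ≈ 82.825*I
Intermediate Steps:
(38 - 24)*√(-24 - 11) = 14*√(-35) = 14*(I*√35) = 14*I*√35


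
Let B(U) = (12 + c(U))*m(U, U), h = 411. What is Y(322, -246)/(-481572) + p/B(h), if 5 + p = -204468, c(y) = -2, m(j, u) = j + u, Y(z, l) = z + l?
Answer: -8205758023/329876820 ≈ -24.875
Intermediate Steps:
Y(z, l) = l + z
p = -204473 (p = -5 - 204468 = -204473)
B(U) = 20*U (B(U) = (12 - 2)*(U + U) = 10*(2*U) = 20*U)
Y(322, -246)/(-481572) + p/B(h) = (-246 + 322)/(-481572) - 204473/(20*411) = 76*(-1/481572) - 204473/8220 = -19/120393 - 204473*1/8220 = -19/120393 - 204473/8220 = -8205758023/329876820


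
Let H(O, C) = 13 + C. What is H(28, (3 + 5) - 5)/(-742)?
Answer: -8/371 ≈ -0.021563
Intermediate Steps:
H(28, (3 + 5) - 5)/(-742) = (13 + ((3 + 5) - 5))/(-742) = (13 + (8 - 5))*(-1/742) = (13 + 3)*(-1/742) = 16*(-1/742) = -8/371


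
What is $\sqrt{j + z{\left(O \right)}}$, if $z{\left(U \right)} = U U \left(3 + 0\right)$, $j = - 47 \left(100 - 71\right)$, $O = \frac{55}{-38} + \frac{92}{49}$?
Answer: $\frac{i \sqrt{4723656169}}{1862} \approx 36.911 i$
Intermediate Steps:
$O = \frac{801}{1862}$ ($O = 55 \left(- \frac{1}{38}\right) + 92 \cdot \frac{1}{49} = - \frac{55}{38} + \frac{92}{49} = \frac{801}{1862} \approx 0.43018$)
$j = -1363$ ($j = \left(-47\right) 29 = -1363$)
$z{\left(U \right)} = 3 U^{2}$ ($z{\left(U \right)} = U^{2} \cdot 3 = 3 U^{2}$)
$\sqrt{j + z{\left(O \right)}} = \sqrt{-1363 + 3 \left(\frac{801}{1862}\right)^{2}} = \sqrt{-1363 + 3 \cdot \frac{641601}{3467044}} = \sqrt{-1363 + \frac{1924803}{3467044}} = \sqrt{- \frac{4723656169}{3467044}} = \frac{i \sqrt{4723656169}}{1862}$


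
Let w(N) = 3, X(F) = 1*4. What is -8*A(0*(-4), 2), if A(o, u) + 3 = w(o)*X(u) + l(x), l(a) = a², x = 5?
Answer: -272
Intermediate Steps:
X(F) = 4
A(o, u) = 34 (A(o, u) = -3 + (3*4 + 5²) = -3 + (12 + 25) = -3 + 37 = 34)
-8*A(0*(-4), 2) = -8*34 = -272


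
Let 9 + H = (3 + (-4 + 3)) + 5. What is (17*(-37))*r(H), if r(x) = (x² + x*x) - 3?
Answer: -3145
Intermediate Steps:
H = -2 (H = -9 + ((3 + (-4 + 3)) + 5) = -9 + ((3 - 1) + 5) = -9 + (2 + 5) = -9 + 7 = -2)
r(x) = -3 + 2*x² (r(x) = (x² + x²) - 3 = 2*x² - 3 = -3 + 2*x²)
(17*(-37))*r(H) = (17*(-37))*(-3 + 2*(-2)²) = -629*(-3 + 2*4) = -629*(-3 + 8) = -629*5 = -3145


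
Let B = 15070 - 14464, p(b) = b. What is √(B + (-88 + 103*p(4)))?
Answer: √930 ≈ 30.496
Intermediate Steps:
B = 606
√(B + (-88 + 103*p(4))) = √(606 + (-88 + 103*4)) = √(606 + (-88 + 412)) = √(606 + 324) = √930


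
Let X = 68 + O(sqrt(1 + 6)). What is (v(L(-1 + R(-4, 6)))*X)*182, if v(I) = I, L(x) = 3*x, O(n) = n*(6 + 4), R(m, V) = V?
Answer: 185640 + 27300*sqrt(7) ≈ 2.5787e+5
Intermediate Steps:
O(n) = 10*n (O(n) = n*10 = 10*n)
X = 68 + 10*sqrt(7) (X = 68 + 10*sqrt(1 + 6) = 68 + 10*sqrt(7) ≈ 94.458)
(v(L(-1 + R(-4, 6)))*X)*182 = ((3*(-1 + 6))*(68 + 10*sqrt(7)))*182 = ((3*5)*(68 + 10*sqrt(7)))*182 = (15*(68 + 10*sqrt(7)))*182 = (1020 + 150*sqrt(7))*182 = 185640 + 27300*sqrt(7)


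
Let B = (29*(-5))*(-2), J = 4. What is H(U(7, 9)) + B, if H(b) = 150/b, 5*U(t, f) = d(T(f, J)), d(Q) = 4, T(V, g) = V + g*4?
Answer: 955/2 ≈ 477.50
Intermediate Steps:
T(V, g) = V + 4*g
U(t, f) = 4/5 (U(t, f) = (1/5)*4 = 4/5)
B = 290 (B = -145*(-2) = 290)
H(U(7, 9)) + B = 150/(4/5) + 290 = 150*(5/4) + 290 = 375/2 + 290 = 955/2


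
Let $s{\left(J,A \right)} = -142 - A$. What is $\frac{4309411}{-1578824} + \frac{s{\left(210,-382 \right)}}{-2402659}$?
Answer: $- \frac{10354424041609}{3793375693016} \approx -2.7296$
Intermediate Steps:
$\frac{4309411}{-1578824} + \frac{s{\left(210,-382 \right)}}{-2402659} = \frac{4309411}{-1578824} + \frac{-142 - -382}{-2402659} = 4309411 \left(- \frac{1}{1578824}\right) + \left(-142 + 382\right) \left(- \frac{1}{2402659}\right) = - \frac{4309411}{1578824} + 240 \left(- \frac{1}{2402659}\right) = - \frac{4309411}{1578824} - \frac{240}{2402659} = - \frac{10354424041609}{3793375693016}$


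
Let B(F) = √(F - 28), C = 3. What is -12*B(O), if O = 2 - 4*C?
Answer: -12*I*√38 ≈ -73.973*I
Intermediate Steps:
O = -10 (O = 2 - 4*3 = 2 - 12 = -10)
B(F) = √(-28 + F)
-12*B(O) = -12*√(-28 - 10) = -12*I*√38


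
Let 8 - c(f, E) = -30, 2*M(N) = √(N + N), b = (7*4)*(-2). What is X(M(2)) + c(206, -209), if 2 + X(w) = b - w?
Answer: -21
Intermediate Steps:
b = -56 (b = 28*(-2) = -56)
M(N) = √2*√N/2 (M(N) = √(N + N)/2 = √(2*N)/2 = (√2*√N)/2 = √2*√N/2)
c(f, E) = 38 (c(f, E) = 8 - 1*(-30) = 8 + 30 = 38)
X(w) = -58 - w (X(w) = -2 + (-56 - w) = -58 - w)
X(M(2)) + c(206, -209) = (-58 - √2*√2/2) + 38 = (-58 - 1*1) + 38 = (-58 - 1) + 38 = -59 + 38 = -21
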